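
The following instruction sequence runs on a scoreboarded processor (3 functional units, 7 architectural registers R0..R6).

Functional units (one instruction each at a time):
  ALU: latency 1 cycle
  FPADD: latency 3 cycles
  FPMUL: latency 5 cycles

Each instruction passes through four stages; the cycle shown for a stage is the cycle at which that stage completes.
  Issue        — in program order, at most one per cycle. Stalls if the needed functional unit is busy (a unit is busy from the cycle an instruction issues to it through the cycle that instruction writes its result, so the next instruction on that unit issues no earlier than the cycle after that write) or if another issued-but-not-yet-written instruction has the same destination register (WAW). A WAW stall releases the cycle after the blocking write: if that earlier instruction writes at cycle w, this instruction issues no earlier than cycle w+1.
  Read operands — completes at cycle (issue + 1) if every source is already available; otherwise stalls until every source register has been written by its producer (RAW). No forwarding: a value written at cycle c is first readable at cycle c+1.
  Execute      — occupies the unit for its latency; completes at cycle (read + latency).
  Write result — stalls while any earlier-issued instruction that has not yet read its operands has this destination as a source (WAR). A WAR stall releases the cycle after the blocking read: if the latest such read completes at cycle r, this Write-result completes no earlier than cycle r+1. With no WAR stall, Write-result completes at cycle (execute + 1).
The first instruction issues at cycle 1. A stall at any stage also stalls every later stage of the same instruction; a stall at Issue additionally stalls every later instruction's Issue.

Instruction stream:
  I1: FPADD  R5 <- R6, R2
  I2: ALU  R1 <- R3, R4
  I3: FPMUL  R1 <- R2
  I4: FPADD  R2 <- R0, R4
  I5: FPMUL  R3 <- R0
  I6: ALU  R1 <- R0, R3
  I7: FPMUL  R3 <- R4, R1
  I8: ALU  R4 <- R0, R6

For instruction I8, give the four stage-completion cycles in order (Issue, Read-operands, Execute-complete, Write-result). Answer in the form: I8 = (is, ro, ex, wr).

I1 -> (1, 2, 5, 6)
I2 -> (2, 3, 4, 5)
I3 -> (6, 7, 12, 13)  // WAW R1: wait I2 write@5
I4 -> (7, 8, 11, 12)
I5 -> (14, 15, 20, 21)  // struct: FPMUL busy until I3 writes@13
I6 -> (15, 22, 23, 24)  // RAW R3: wait I5 write@21
I7 -> (22, 25, 30, 31)  // struct: FPMUL busy until I5 writes@21, RAW R1: wait I6 write@24
I8 -> (25, 26, 27, 28)  // struct: ALU busy until I6 writes@24

I8 = (25, 26, 27, 28)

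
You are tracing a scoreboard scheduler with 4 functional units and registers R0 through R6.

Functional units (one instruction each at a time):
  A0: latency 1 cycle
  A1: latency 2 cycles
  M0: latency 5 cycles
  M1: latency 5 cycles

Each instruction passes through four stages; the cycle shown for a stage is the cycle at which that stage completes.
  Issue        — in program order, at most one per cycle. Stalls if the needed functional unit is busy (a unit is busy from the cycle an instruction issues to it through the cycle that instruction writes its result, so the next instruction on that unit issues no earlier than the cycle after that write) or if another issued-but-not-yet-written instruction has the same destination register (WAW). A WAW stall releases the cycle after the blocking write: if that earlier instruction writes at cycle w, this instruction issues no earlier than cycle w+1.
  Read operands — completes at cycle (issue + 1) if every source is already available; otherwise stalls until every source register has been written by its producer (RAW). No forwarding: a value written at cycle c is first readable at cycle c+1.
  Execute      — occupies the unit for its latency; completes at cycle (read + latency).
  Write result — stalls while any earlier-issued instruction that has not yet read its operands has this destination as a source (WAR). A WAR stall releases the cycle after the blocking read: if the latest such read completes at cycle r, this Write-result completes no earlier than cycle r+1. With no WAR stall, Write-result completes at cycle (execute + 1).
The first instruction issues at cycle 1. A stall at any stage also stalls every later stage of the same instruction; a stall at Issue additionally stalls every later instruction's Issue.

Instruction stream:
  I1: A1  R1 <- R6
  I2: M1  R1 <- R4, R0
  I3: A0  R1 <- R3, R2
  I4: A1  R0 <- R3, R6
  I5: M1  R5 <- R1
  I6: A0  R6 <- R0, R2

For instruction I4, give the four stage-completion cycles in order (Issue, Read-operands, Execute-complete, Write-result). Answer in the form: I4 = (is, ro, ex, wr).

I4 = (15, 16, 18, 19)

[I1] 1/2/4/5
[I2] 6/7/12/13  (WAW R1: wait I1 write@5)
[I3] 14/15/16/17  (WAW R1: wait I2 write@13)
[I4] 15/16/18/19
[I5] 16/18/23/24  (RAW R1: wait I3 write@17)
[I6] 18/20/21/22  (struct: A0 busy until I3 writes@17; RAW R0: wait I4 write@19)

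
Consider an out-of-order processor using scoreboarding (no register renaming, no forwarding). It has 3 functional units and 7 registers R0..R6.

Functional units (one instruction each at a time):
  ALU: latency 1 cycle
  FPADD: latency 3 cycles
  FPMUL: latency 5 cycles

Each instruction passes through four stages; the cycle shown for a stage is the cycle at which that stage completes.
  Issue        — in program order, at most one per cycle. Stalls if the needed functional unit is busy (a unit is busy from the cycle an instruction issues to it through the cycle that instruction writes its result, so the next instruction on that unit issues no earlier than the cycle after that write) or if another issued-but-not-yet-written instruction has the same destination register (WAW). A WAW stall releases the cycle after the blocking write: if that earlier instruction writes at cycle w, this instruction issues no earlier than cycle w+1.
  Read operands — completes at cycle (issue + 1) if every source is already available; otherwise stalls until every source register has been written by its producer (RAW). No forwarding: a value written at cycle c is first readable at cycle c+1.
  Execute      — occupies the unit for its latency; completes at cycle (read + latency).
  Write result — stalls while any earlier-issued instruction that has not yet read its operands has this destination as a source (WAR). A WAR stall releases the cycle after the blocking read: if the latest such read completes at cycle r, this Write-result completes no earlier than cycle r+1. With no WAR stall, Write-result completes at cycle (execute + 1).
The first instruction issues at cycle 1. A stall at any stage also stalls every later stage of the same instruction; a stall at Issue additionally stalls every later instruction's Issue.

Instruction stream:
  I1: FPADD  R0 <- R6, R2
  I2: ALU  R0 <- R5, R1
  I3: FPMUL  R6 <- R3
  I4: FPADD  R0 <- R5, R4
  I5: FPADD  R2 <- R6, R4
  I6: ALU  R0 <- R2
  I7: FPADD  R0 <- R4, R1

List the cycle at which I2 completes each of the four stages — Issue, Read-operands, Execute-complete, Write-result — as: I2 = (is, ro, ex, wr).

t=1  I1→FPADD
t=2  I1 RO
t=5  I1 EX
t=6  I1 WR R0
t=7  I2→ALU
t=8  I2 RO; I3→FPMUL
t=9  I2 EX; I3 RO
t=10  I2 WR R0
t=11  I4→FPADD
t=12  I4 RO
t=14  I3 EX
t=15  I3 WR R6; I4 EX
t=16  I4 WR R0
t=17  I5→FPADD
t=18  I5 RO; I6→ALU
t=21  I5 EX
t=22  I5 WR R2
t=23  I6 RO
t=24  I6 EX
t=25  I6 WR R0
t=26  I7→FPADD
t=27  I7 RO
t=30  I7 EX
t=31  I7 WR R0

I2 = (7, 8, 9, 10)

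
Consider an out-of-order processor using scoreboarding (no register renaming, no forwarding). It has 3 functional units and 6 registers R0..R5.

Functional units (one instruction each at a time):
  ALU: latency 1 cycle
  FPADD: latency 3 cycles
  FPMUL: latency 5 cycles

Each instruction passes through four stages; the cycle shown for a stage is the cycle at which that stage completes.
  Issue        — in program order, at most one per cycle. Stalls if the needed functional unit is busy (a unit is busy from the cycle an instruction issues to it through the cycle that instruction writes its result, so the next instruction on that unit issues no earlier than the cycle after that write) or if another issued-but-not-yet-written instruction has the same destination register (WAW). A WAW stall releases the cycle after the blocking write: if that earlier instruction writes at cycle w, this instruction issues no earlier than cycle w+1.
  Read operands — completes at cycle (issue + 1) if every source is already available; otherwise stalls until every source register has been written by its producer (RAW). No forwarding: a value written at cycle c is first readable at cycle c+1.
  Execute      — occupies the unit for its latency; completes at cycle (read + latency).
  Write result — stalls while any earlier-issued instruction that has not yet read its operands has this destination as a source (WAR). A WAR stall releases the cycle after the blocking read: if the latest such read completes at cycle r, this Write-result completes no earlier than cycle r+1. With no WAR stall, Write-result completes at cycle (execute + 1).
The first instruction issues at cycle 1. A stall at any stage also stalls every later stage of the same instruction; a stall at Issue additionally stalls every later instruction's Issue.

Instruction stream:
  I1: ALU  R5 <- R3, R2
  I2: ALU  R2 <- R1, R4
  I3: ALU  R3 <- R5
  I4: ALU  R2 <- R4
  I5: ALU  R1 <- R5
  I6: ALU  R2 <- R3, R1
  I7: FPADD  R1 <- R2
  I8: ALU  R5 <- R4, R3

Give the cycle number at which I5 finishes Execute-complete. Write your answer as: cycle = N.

1) issue 1, read 2, done 3, write 4
2) issue 5, read 6, done 7, write 8  <struct: ALU busy until I1 writes@4>
3) issue 9, read 10, done 11, write 12  <struct: ALU busy until I2 writes@8>
4) issue 13, read 14, done 15, write 16  <struct: ALU busy until I3 writes@12>
5) issue 17, read 18, done 19, write 20  <struct: ALU busy until I4 writes@16>
6) issue 21, read 22, done 23, write 24  <struct: ALU busy until I5 writes@20>
7) issue 22, read 25, done 28, write 29  <RAW R2: wait I6 write@24>
8) issue 25, read 26, done 27, write 28  <struct: ALU busy until I6 writes@24>

cycle = 19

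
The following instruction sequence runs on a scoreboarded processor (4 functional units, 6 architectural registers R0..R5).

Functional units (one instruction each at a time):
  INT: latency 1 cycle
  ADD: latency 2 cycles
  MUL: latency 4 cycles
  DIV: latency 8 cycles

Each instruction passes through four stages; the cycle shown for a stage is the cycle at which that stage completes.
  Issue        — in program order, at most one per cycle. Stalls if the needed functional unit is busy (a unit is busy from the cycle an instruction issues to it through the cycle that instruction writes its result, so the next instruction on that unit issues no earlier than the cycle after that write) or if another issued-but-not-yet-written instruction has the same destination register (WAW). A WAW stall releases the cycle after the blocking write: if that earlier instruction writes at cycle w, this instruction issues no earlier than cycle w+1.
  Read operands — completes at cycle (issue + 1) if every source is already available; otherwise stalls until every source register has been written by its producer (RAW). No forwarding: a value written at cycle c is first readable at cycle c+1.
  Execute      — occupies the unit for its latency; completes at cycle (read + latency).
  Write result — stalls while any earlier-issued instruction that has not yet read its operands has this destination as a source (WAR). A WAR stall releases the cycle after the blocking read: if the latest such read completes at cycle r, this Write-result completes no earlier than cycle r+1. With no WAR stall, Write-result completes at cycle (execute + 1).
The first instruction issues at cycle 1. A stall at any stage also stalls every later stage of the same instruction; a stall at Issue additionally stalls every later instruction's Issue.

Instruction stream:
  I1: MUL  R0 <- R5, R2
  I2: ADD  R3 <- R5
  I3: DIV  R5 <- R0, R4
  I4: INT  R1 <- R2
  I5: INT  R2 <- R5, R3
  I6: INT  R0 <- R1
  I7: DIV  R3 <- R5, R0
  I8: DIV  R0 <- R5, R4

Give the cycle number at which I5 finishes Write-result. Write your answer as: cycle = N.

cycle = 20

cycle 1: I1→MUL
cycle 2: I1 RO | I2→ADD
cycle 3: I2 RO | I3→DIV
cycle 4: I4→INT
cycle 5: I2 EX | I4 RO
cycle 6: I1 EX | I2 WR R3 | I4 EX
cycle 7: I1 WR R0 | I4 WR R1
cycle 8: I3 RO | I5→INT
cycle 16: I3 EX
cycle 17: I3 WR R5
cycle 18: I5 RO
cycle 19: I5 EX
cycle 20: I5 WR R2
cycle 21: I6→INT
cycle 22: I6 RO | I7→DIV
cycle 23: I6 EX
cycle 24: I6 WR R0
cycle 25: I7 RO
cycle 33: I7 EX
cycle 34: I7 WR R3
cycle 35: I8→DIV
cycle 36: I8 RO
cycle 44: I8 EX
cycle 45: I8 WR R0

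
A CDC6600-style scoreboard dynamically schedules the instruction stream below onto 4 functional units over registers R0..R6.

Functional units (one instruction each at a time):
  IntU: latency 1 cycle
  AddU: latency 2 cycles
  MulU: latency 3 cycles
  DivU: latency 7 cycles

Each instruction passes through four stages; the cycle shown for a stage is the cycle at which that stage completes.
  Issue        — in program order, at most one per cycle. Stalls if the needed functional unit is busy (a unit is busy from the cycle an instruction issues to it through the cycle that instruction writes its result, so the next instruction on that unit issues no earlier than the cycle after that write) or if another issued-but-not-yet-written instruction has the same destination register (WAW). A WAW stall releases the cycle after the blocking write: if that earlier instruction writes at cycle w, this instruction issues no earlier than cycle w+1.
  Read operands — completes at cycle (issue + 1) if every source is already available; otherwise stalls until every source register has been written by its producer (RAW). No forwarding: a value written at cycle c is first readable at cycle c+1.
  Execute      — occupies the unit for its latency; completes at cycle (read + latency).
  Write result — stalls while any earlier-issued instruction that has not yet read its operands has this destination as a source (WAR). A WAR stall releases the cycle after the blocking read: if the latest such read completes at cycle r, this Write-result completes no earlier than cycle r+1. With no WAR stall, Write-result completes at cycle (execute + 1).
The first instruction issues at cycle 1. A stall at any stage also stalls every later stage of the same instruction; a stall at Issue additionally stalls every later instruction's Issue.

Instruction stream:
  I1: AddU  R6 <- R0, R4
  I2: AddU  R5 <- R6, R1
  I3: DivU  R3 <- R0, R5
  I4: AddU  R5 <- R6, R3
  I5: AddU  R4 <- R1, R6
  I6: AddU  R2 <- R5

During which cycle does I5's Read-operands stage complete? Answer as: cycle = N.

  I1 | 1 | 2 | 4 | 5
  I2 | 6 | 7 | 9 | 10   struct: AddU busy until I1 writes@5
  I3 | 7 | 11 | 18 | 19   RAW R5: wait I2 write@10
  I4 | 11 | 20 | 22 | 23   struct: AddU busy until I2 writes@10 · RAW R3: wait I3 write@19
  I5 | 24 | 25 | 27 | 28   struct: AddU busy until I4 writes@23
  I6 | 29 | 30 | 32 | 33   struct: AddU busy until I5 writes@28

cycle = 25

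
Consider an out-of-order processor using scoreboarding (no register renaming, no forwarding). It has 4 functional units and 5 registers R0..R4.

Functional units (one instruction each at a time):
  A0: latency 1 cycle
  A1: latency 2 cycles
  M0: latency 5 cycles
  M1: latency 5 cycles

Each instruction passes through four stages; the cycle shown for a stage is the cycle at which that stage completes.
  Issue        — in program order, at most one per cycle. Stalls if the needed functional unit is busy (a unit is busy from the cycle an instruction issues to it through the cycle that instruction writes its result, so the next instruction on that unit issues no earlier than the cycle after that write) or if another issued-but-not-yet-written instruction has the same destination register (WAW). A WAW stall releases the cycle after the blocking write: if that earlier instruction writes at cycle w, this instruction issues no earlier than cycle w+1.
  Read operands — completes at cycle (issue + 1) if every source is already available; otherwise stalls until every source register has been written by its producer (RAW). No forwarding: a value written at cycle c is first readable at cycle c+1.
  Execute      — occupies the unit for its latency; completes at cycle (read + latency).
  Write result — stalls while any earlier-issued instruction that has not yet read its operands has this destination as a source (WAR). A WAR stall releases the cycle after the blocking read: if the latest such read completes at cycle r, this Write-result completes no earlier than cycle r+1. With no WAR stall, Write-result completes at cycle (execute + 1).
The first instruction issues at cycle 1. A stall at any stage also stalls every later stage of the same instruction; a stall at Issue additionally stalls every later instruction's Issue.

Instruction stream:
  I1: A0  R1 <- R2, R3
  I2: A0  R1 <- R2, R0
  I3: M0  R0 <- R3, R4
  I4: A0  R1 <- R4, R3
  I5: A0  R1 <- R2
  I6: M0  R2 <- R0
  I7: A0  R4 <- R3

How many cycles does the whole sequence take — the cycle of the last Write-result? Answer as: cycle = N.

cycle = 21

cycle 1: issue I1 (A0)
cycle 2: I1 read-ops
cycle 3: I1 finished on A0
cycle 4: I1→R1
cycle 5: issue I2 (A0)
cycle 6: I2 read-ops, issue I3 (M0)
cycle 7: I2 finished on A0, I3 read-ops
cycle 8: I2→R1
cycle 9: issue I4 (A0)
cycle 10: I4 read-ops
cycle 11: I4 finished on A0
cycle 12: I3 finished on M0, I4→R1
cycle 13: I3→R0, issue I5 (A0)
cycle 14: I5 read-ops, issue I6 (M0)
cycle 15: I5 finished on A0, I6 read-ops
cycle 16: I5→R1
cycle 17: issue I7 (A0)
cycle 18: I7 read-ops
cycle 19: I7 finished on A0
cycle 20: I6 finished on M0, I7→R4
cycle 21: I6→R2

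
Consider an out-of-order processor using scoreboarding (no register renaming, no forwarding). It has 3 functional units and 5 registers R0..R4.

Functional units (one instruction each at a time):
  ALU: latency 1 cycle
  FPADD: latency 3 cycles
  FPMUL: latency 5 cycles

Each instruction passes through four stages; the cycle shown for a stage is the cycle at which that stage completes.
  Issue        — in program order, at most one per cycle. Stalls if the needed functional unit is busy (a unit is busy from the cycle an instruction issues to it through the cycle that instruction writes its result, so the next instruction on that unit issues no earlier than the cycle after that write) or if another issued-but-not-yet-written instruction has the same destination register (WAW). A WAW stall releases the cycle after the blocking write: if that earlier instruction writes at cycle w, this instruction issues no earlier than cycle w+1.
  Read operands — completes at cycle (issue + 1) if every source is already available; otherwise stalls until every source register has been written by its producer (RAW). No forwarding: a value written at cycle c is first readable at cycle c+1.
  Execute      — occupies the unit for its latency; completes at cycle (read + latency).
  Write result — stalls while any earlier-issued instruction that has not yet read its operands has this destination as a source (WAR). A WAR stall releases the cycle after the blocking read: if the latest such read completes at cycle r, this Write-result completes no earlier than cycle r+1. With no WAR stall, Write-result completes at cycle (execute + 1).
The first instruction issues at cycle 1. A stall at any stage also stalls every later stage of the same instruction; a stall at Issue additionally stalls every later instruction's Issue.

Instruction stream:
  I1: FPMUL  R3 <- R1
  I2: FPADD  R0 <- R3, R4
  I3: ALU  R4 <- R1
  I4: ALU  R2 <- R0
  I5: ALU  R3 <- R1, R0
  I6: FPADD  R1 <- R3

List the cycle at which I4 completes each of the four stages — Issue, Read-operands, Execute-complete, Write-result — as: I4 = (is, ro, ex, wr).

cycle 1: I1 dispatched to FPMUL
cycle 2: I1 operands ready | I2 dispatched to FPADD
cycle 3: I3 dispatched to ALU
cycle 4: I3 operands ready
cycle 5: I3 complete
cycle 7: I1 complete
cycle 8: R3←I1
cycle 9: I2 operands ready
cycle 10: R4←I3
cycle 11: I4 dispatched to ALU
cycle 12: I2 complete
cycle 13: R0←I2
cycle 14: I4 operands ready
cycle 15: I4 complete
cycle 16: R2←I4
cycle 17: I5 dispatched to ALU
cycle 18: I5 operands ready | I6 dispatched to FPADD
cycle 19: I5 complete
cycle 20: R3←I5
cycle 21: I6 operands ready
cycle 24: I6 complete
cycle 25: R1←I6

I4 = (11, 14, 15, 16)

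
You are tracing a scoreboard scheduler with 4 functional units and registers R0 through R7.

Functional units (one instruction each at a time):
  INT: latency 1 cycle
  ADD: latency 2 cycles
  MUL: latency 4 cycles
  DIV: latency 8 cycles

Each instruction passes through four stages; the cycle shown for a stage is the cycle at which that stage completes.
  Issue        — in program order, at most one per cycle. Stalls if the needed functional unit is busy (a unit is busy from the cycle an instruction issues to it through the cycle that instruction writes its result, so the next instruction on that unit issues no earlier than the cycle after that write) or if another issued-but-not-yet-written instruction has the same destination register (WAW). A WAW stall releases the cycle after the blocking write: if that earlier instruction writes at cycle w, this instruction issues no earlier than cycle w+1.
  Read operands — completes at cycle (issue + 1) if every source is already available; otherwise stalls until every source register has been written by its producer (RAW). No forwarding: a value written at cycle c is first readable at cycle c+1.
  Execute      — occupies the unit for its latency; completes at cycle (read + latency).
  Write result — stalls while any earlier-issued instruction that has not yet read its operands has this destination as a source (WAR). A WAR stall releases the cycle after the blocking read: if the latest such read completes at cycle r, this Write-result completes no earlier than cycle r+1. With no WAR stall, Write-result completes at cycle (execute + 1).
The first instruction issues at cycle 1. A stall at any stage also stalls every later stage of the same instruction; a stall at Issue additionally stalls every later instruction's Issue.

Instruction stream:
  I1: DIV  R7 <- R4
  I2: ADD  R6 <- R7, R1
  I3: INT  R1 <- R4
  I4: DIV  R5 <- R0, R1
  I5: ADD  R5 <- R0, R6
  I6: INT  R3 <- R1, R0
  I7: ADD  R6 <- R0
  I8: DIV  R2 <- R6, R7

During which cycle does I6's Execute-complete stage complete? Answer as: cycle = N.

cycle = 27

[1] I1→DIV
[2] I1 RO | I2→ADD
[3] I3→INT
[4] I3 RO
[5] I3 EX
[10] I1 EX
[11] I1 WR R7
[12] I2 RO | I4→DIV
[13] I3 WR R1
[14] I2 EX | I4 RO
[15] I2 WR R6
[22] I4 EX
[23] I4 WR R5
[24] I5→ADD
[25] I5 RO | I6→INT
[26] I6 RO
[27] I5 EX | I6 EX
[28] I5 WR R5 | I6 WR R3
[29] I7→ADD
[30] I7 RO | I8→DIV
[32] I7 EX
[33] I7 WR R6
[34] I8 RO
[42] I8 EX
[43] I8 WR R2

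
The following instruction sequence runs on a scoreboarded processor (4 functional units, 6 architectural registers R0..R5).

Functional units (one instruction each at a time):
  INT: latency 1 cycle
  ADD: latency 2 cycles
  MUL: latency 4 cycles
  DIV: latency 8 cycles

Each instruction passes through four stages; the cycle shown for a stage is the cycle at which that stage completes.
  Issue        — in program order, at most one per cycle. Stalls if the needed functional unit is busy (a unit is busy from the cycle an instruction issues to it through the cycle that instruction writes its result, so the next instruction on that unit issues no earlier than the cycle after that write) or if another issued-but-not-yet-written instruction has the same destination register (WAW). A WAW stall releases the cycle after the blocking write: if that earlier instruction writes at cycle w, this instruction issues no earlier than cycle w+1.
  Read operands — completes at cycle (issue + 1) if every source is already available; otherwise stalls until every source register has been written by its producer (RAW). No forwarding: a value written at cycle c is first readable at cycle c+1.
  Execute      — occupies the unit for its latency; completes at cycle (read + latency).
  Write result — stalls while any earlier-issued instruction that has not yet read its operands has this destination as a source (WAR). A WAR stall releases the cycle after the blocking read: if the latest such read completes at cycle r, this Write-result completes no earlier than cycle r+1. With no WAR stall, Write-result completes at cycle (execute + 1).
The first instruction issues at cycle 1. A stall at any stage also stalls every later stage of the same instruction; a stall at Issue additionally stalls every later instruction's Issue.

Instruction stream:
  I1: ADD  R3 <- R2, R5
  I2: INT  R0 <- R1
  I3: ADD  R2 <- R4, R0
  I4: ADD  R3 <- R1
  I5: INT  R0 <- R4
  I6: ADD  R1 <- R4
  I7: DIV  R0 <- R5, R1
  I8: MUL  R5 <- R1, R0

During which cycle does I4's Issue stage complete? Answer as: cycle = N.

cycle = 11

t=1  I1 issues→ADD
t=2  I1 reads; I2 issues→INT
t=3  I2 reads
t=4  I1 exec-done; I2 exec-done
t=5  I1 writes R3; I2 writes R0
t=6  I3 issues→ADD
t=7  I3 reads
t=9  I3 exec-done
t=10  I3 writes R2
t=11  I4 issues→ADD
t=12  I4 reads; I5 issues→INT
t=13  I5 reads
t=14  I4 exec-done; I5 exec-done
t=15  I4 writes R3; I5 writes R0
t=16  I6 issues→ADD
t=17  I6 reads; I7 issues→DIV
t=18  I8 issues→MUL
t=19  I6 exec-done
t=20  I6 writes R1
t=21  I7 reads
t=29  I7 exec-done
t=30  I7 writes R0
t=31  I8 reads
t=35  I8 exec-done
t=36  I8 writes R5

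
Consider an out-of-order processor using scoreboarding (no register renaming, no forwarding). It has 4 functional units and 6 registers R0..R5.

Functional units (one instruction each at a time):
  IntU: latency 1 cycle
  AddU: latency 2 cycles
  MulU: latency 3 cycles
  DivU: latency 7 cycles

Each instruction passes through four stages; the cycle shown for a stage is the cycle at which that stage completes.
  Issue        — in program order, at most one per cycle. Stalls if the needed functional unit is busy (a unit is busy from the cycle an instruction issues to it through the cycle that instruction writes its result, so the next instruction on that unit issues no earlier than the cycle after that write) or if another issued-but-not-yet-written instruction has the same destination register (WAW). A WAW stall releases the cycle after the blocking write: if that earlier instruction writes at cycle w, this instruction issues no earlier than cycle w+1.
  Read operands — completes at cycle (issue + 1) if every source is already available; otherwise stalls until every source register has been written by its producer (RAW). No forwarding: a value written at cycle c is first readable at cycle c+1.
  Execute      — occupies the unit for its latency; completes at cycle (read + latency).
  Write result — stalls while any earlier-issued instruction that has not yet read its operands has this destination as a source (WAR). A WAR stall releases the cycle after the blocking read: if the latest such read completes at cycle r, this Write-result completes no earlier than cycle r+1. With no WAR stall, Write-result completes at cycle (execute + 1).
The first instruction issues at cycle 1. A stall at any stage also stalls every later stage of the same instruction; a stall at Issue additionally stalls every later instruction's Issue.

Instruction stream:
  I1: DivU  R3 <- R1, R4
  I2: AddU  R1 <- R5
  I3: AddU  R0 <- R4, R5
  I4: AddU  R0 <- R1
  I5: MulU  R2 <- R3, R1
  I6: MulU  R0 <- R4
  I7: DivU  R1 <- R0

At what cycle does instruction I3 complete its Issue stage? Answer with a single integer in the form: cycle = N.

cycle = 7

t=1  issue I1 (DivU)
t=2  I1 read-ops; issue I2 (AddU)
t=3  I2 read-ops
t=5  I2 finished on AddU
t=6  I2→R1
t=7  issue I3 (AddU)
t=8  I3 read-ops
t=9  I1 finished on DivU
t=10  I1→R3; I3 finished on AddU
t=11  I3→R0
t=12  issue I4 (AddU)
t=13  I4 read-ops; issue I5 (MulU)
t=14  I5 read-ops
t=15  I4 finished on AddU
t=16  I4→R0
t=17  I5 finished on MulU
t=18  I5→R2
t=19  issue I6 (MulU)
t=20  I6 read-ops; issue I7 (DivU)
t=23  I6 finished on MulU
t=24  I6→R0
t=25  I7 read-ops
t=32  I7 finished on DivU
t=33  I7→R1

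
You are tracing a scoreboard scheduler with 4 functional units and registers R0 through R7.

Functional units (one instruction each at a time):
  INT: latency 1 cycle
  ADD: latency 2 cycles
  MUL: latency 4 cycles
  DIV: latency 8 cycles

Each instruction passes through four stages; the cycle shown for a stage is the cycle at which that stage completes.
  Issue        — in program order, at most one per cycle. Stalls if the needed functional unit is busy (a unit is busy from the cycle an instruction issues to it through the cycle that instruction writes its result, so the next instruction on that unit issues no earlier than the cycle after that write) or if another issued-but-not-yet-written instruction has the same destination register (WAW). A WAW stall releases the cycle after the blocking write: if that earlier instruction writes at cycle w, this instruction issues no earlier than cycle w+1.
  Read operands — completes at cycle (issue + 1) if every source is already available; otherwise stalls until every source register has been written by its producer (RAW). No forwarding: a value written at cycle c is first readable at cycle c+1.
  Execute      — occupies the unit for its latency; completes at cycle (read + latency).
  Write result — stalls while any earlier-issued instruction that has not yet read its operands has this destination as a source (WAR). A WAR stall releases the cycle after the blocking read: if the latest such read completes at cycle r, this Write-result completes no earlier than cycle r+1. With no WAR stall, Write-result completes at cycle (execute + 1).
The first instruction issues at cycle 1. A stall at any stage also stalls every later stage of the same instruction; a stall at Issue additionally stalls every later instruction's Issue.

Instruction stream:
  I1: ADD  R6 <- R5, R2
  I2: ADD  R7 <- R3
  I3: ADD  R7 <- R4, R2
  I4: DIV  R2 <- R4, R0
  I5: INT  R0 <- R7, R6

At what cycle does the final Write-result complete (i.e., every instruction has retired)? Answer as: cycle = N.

1) issue 1, read 2, done 4, write 5
2) issue 6, read 7, done 9, write 10  <struct: ADD busy until I1 writes@5>
3) issue 11, read 12, done 14, write 15  <struct: ADD busy until I2 writes@10>
4) issue 12, read 13, done 21, write 22
5) issue 13, read 16, done 17, write 18  <RAW R7: wait I3 write@15>

cycle = 22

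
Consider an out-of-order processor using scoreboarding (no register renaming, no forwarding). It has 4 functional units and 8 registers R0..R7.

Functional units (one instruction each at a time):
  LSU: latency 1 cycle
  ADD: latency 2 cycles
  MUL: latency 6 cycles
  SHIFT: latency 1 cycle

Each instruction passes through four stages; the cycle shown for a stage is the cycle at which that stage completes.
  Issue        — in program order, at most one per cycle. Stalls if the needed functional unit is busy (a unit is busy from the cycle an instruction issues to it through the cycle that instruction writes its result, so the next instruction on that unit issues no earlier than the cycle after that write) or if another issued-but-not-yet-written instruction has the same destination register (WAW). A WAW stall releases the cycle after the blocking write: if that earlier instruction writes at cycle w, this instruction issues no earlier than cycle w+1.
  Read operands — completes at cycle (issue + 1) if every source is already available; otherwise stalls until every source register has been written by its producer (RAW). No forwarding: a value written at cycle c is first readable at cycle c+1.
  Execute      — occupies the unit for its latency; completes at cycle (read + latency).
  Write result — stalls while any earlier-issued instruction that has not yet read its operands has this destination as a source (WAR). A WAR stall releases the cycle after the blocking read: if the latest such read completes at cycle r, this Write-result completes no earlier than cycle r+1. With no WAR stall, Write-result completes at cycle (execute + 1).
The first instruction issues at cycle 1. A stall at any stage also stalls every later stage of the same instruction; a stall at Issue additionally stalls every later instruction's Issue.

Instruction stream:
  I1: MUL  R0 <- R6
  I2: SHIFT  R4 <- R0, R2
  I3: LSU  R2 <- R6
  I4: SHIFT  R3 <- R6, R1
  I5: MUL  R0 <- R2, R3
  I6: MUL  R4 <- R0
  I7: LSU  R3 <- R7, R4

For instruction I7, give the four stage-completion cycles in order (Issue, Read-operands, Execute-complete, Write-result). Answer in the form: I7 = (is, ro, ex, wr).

[I1] 1/2/8/9
[I2] 2/10/11/12  (RAW R0: wait I1 write@9)
[I3] 3/4/5/11  (WAR R2: wait I2 read@10)
[I4] 13/14/15/16  (struct: SHIFT busy until I2 writes@12)
[I5] 14/17/23/24  (RAW R3: wait I4 write@16)
[I6] 25/26/32/33  (struct: MUL busy until I5 writes@24)
[I7] 26/34/35/36  (RAW R4: wait I6 write@33)

I7 = (26, 34, 35, 36)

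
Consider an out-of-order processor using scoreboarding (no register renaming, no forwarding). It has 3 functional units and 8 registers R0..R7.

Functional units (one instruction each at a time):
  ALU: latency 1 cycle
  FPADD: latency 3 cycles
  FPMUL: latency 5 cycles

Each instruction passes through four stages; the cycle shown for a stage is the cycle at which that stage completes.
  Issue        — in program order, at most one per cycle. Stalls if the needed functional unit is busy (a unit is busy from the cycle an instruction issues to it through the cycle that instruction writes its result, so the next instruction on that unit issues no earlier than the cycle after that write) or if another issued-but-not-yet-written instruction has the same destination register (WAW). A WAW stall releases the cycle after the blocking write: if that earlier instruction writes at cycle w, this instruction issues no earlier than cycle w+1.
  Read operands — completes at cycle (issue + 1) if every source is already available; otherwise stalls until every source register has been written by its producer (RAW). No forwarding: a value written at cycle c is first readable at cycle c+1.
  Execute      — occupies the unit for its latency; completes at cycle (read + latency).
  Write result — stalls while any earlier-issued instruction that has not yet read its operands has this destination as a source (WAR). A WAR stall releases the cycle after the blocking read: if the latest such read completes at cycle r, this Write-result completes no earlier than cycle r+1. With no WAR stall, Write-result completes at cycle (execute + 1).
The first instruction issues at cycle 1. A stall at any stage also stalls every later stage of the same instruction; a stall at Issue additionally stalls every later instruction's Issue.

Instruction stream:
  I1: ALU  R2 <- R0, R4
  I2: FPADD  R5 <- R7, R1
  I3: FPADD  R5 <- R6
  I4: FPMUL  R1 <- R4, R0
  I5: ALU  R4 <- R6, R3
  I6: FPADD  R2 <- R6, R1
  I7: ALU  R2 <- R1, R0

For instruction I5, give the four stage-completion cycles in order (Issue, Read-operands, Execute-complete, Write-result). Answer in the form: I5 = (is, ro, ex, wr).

cycle 1: I1 dispatched to ALU
cycle 2: I1 operands ready · I2 dispatched to FPADD
cycle 3: I1 complete · I2 operands ready
cycle 4: R2←I1
cycle 6: I2 complete
cycle 7: R5←I2
cycle 8: I3 dispatched to FPADD
cycle 9: I3 operands ready · I4 dispatched to FPMUL
cycle 10: I4 operands ready · I5 dispatched to ALU
cycle 11: I5 operands ready
cycle 12: I3 complete · I5 complete
cycle 13: R5←I3 · R4←I5
cycle 14: I6 dispatched to FPADD
cycle 15: I4 complete
cycle 16: R1←I4
cycle 17: I6 operands ready
cycle 20: I6 complete
cycle 21: R2←I6
cycle 22: I7 dispatched to ALU
cycle 23: I7 operands ready
cycle 24: I7 complete
cycle 25: R2←I7

I5 = (10, 11, 12, 13)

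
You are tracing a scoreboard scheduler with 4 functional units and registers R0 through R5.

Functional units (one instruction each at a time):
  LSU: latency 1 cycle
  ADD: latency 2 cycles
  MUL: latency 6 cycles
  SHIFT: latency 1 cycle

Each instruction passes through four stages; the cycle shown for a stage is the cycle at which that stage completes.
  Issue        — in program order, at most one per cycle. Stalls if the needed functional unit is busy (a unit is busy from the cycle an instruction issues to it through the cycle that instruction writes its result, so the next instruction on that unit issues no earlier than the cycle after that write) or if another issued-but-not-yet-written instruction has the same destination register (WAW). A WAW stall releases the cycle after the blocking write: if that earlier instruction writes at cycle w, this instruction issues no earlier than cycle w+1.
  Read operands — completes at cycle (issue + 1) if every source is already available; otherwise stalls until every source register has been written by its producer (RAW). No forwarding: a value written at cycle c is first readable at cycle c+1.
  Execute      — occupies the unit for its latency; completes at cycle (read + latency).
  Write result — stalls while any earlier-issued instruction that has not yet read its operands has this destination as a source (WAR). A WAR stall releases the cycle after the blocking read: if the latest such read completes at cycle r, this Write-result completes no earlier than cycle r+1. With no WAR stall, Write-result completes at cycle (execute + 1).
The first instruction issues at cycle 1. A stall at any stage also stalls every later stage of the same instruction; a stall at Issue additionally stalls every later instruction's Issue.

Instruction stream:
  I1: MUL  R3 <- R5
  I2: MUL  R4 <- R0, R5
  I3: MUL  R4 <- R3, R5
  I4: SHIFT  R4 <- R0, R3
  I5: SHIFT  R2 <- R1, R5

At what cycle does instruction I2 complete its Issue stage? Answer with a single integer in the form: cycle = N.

t=1  issue I1 (MUL)
t=2  I1 read-ops
t=8  I1 finished on MUL
t=9  I1→R3
t=10  issue I2 (MUL)
t=11  I2 read-ops
t=17  I2 finished on MUL
t=18  I2→R4
t=19  issue I3 (MUL)
t=20  I3 read-ops
t=26  I3 finished on MUL
t=27  I3→R4
t=28  issue I4 (SHIFT)
t=29  I4 read-ops
t=30  I4 finished on SHIFT
t=31  I4→R4
t=32  issue I5 (SHIFT)
t=33  I5 read-ops
t=34  I5 finished on SHIFT
t=35  I5→R2

cycle = 10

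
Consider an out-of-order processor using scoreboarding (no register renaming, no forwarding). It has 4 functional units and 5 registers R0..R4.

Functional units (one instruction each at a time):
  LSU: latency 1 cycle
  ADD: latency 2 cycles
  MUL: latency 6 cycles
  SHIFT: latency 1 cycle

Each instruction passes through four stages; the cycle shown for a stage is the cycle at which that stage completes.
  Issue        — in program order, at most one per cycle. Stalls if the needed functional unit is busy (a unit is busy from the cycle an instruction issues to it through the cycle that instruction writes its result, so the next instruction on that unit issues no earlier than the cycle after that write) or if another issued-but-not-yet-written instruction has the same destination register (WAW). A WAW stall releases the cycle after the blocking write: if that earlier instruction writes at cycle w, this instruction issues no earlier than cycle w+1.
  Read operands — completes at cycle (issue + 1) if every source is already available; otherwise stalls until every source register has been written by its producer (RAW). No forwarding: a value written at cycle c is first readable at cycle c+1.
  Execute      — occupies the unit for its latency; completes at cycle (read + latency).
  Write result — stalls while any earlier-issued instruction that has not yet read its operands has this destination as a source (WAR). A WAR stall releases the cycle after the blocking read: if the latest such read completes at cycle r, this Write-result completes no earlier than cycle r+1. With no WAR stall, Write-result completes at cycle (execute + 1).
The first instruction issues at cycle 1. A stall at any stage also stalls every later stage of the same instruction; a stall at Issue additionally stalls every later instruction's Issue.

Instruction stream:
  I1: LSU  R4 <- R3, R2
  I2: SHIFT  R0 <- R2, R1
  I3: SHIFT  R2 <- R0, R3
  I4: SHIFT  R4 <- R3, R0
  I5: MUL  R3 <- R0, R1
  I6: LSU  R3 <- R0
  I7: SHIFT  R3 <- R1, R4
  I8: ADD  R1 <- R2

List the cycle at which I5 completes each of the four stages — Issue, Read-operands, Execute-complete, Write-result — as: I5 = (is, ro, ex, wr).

cycle 1: I1 issues→LSU
cycle 2: I1 reads, I2 issues→SHIFT
cycle 3: I1 exec-done, I2 reads
cycle 4: I1 writes R4, I2 exec-done
cycle 5: I2 writes R0
cycle 6: I3 issues→SHIFT
cycle 7: I3 reads
cycle 8: I3 exec-done
cycle 9: I3 writes R2
cycle 10: I4 issues→SHIFT
cycle 11: I4 reads, I5 issues→MUL
cycle 12: I4 exec-done, I5 reads
cycle 13: I4 writes R4
cycle 18: I5 exec-done
cycle 19: I5 writes R3
cycle 20: I6 issues→LSU
cycle 21: I6 reads
cycle 22: I6 exec-done
cycle 23: I6 writes R3
cycle 24: I7 issues→SHIFT
cycle 25: I7 reads, I8 issues→ADD
cycle 26: I7 exec-done, I8 reads
cycle 27: I7 writes R3
cycle 28: I8 exec-done
cycle 29: I8 writes R1

I5 = (11, 12, 18, 19)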